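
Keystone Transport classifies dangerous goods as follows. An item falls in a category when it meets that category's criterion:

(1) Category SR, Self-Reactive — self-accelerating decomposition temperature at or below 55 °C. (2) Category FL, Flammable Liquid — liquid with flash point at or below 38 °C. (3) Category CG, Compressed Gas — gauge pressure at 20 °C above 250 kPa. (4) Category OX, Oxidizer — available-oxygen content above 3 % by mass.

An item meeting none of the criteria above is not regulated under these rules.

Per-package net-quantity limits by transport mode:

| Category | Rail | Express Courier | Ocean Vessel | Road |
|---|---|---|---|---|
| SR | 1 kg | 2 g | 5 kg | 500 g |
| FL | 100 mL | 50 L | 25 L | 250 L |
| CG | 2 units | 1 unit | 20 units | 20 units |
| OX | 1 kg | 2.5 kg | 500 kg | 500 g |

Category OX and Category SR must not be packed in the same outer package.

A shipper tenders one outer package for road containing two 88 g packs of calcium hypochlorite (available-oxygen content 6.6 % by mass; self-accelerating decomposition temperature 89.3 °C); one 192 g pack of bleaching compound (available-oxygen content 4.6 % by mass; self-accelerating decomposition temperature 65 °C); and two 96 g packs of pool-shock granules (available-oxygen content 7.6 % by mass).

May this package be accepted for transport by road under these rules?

With available-oxygen content 6.6 % by mass (> 3 % by mass), the calcium hypochlorite falls in Category OX.
With available-oxygen content 4.6 % by mass (> 3 % by mass), the bleaching compound falls in Category OX.
With available-oxygen content 7.6 % by mass (> 3 % by mass), the pool-shock granules fall in Category OX.
Category OX net quantity: (two 88 g packs = 176 g) + 192 g + (two 96 g packs = 192 g) = 560 g.
560 g exceeds the road limit of 500 g for Category OX.

No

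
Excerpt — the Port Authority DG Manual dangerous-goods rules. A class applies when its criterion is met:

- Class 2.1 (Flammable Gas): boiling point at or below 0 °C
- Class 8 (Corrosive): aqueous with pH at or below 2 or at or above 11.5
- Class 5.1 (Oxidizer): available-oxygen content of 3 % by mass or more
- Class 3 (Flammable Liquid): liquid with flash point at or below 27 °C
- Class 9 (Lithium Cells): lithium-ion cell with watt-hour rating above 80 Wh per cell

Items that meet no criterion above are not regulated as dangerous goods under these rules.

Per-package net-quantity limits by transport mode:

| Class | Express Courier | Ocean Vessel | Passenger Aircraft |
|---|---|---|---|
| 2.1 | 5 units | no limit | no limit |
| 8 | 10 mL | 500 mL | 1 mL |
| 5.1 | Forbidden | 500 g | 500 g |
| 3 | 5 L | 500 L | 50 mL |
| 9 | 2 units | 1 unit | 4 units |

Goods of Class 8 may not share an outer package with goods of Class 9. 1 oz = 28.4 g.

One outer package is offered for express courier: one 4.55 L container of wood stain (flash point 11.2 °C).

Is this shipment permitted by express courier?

Flash point 11.2 °C meets the Class 3 criterion (Flammable Liquid), so the wood stain is Class 3.
Class 3 quantity: 4.55 L.
4.55 L ≤ 5 L (express courier limit, Class 3) — within limit.

Yes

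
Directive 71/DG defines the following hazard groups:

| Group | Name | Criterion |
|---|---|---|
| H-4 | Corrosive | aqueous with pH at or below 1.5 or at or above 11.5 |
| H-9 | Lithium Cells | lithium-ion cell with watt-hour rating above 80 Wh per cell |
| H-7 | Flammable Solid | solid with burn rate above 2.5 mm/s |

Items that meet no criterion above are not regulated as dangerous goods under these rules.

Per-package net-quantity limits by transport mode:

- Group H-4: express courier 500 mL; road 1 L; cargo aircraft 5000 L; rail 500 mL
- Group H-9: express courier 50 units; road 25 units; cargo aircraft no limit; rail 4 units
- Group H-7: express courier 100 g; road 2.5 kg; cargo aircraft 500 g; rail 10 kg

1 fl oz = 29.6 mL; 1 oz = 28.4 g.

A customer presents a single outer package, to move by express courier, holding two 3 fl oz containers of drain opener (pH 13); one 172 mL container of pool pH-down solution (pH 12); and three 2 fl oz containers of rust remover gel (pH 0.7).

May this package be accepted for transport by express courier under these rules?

No

pH 13 meets the Group H-4 criterion (Corrosive), so the drain opener is Group H-4.
The pool pH-down solution has pH 12, which is ≥ 11.5, so it is Group H-4 (Corrosive).
pH 0.7 meets the Group H-4 criterion (Corrosive), so the rust remover gel is Group H-4.
Group H-4 net quantity: (two 3 fl oz containers = 177.6 mL) + 172 mL + (three 2 fl oz containers = 177.6 mL) = 527.2 mL.
527.2 mL exceeds the express courier limit of 500 mL for Group H-4.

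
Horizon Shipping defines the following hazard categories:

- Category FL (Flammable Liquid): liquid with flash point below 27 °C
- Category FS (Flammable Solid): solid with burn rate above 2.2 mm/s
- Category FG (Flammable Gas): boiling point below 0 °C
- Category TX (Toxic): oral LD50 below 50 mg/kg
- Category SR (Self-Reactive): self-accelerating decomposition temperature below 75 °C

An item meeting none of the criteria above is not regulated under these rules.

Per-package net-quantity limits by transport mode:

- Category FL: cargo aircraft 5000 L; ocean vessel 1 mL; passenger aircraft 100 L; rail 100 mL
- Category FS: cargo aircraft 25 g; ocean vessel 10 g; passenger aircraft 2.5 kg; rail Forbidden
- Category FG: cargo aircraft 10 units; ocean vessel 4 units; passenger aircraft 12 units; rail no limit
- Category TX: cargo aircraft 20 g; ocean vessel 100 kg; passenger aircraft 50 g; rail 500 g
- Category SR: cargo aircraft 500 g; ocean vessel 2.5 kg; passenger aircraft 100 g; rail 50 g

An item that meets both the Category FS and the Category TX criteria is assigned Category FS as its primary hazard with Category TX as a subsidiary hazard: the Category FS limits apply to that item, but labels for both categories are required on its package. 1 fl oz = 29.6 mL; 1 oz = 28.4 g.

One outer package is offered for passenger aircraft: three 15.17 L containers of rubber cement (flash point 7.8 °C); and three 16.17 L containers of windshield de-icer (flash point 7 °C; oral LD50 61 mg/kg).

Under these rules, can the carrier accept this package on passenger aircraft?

Yes

Flash point 7.8 °C meets the Category FL criterion (Flammable Liquid), so the rubber cement is Category FL.
The windshield de-icer has flash point 7 °C, which is < 27 °C, so it is Category FL (Flammable Liquid).
Total Category FL: (three 15.17 L containers = 45.51 L) + (three 16.17 L containers = 48.51 L) = 94.02 L.
94.02 L ≤ 100 L (passenger aircraft limit, Category FL) — within limit.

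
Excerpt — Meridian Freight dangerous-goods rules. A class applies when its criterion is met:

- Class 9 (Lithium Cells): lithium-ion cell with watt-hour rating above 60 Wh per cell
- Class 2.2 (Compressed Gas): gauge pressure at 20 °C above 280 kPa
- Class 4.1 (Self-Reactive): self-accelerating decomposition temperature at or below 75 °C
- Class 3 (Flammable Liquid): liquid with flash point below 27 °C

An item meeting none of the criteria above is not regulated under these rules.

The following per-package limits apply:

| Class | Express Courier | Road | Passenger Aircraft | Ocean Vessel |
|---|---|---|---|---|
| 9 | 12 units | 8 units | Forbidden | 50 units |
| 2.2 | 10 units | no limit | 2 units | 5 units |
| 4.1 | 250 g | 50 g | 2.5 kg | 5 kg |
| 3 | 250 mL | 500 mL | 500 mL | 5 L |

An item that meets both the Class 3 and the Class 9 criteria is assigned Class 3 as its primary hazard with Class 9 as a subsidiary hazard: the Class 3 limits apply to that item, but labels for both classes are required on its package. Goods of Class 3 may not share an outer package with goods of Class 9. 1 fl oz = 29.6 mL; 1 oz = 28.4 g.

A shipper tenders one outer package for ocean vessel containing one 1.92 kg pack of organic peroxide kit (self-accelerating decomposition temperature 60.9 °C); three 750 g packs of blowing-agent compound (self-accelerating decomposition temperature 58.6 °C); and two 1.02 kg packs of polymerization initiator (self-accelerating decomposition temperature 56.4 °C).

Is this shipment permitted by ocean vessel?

The organic peroxide kit has self-accelerating decomposition temperature 60.9 °C, which is ≤ 75 °C, so it is Class 4.1 (Self-Reactive).
With self-accelerating decomposition temperature 58.6 °C (≤ 75 °C), the blowing-agent compound falls in Class 4.1.
With self-accelerating decomposition temperature 56.4 °C (≤ 75 °C), the polymerization initiator falls in Class 4.1.
Total Class 4.1: 1.92 kg + (three 750 g packs = 2.25 kg) + (two 1.02 kg packs = 2.04 kg) = 6.21 kg.
That exceeds the Class 4.1 ocean vessel limit of 5 kg.

No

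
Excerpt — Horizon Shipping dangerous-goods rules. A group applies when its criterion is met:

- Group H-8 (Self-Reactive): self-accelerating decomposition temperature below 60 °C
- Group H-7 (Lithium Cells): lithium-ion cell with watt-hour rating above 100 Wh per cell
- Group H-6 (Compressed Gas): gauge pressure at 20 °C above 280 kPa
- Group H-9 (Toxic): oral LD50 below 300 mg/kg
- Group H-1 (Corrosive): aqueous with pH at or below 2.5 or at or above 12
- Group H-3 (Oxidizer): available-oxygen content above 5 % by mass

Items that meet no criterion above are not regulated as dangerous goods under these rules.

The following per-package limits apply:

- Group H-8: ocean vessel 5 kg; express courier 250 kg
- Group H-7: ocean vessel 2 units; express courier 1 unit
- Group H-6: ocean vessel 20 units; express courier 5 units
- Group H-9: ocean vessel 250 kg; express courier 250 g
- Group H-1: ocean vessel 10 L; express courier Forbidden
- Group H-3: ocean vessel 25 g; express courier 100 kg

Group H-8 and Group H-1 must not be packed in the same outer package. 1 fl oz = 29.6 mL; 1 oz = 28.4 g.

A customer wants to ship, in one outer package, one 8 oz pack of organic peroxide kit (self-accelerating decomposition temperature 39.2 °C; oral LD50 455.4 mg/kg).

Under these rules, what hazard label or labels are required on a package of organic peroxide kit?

The organic peroxide kit has self-accelerating decomposition temperature 39.2 °C, which is < 60 °C, so it is Group H-8 (Self-Reactive).
Only the Group H-8 label is required.

Group H-8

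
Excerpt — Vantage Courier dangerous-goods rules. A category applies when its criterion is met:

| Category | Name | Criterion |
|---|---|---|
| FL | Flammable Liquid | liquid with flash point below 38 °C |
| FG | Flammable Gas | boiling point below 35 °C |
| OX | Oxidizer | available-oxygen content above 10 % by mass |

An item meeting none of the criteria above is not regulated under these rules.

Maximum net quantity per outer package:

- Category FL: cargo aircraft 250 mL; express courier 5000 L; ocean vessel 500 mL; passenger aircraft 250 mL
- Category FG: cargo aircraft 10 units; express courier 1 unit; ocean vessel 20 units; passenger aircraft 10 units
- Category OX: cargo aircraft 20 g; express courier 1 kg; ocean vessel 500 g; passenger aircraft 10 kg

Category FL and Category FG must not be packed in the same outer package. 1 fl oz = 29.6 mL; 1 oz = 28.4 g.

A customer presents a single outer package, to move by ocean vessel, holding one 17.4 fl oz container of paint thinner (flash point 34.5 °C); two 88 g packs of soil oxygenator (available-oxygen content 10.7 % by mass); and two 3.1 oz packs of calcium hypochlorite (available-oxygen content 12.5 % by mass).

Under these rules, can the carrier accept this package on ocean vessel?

No

Paint thinner: flash point 34.5 °C < 38 °C → Category FL (Flammable Liquid).
Soil oxygenator: available-oxygen content 10.7 % by mass > 10 % by mass → Category OX (Oxidizer).
Available-oxygen content 12.5 % by mass meets the Category OX criterion (Oxidizer), so the calcium hypochlorite is Category OX.
Category OX net quantity: (two 88 g packs = 176 g) + (two 3.1 oz packs = 176.08 g) = 352.08 g.
That is within the Category OX ocean vessel limit of 500 g.
Category FL quantity: one 17.4 fl oz container = 515.04 mL.
515.04 mL exceeds the ocean vessel limit of 500 mL for Category FL.
The segregation rule (Category FL with Category FG) does not apply to Category OX with Category FL.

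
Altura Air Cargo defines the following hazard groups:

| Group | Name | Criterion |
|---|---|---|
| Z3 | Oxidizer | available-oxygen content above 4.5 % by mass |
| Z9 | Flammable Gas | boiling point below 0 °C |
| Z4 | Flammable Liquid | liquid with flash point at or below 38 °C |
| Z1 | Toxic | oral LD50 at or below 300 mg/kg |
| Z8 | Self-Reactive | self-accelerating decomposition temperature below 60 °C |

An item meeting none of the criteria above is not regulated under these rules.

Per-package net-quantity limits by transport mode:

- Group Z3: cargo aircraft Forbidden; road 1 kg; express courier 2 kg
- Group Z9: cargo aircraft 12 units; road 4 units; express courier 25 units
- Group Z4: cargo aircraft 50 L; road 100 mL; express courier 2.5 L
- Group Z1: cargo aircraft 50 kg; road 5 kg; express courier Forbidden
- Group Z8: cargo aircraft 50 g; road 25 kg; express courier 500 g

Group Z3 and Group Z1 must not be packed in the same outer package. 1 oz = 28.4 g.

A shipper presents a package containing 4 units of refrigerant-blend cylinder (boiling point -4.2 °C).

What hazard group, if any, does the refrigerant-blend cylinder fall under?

Group Z9

With boiling point -4.2 °C (< 0 °C), the refrigerant-blend cylinder falls in Group Z9.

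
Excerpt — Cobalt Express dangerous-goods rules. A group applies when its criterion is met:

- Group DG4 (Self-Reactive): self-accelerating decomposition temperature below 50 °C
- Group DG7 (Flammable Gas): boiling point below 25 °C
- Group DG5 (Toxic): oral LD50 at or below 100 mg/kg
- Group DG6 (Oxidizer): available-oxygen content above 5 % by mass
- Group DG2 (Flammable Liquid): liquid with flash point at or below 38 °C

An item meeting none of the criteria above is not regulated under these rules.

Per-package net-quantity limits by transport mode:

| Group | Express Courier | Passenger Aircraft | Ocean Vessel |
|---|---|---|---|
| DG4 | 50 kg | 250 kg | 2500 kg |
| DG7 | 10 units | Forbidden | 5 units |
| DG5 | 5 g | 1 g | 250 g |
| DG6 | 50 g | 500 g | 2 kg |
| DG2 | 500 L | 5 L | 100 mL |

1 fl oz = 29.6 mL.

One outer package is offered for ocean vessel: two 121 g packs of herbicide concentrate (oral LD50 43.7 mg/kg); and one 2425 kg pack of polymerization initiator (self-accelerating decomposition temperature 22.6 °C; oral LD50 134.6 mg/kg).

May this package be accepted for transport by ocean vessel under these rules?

Yes

Oral LD50 43.7 mg/kg meets the Group DG5 criterion (Toxic), so the herbicide concentrate is Group DG5.
Polymerization initiator: self-accelerating decomposition temperature 22.6 °C < 50 °C → Group DG4 (Self-Reactive).
Group DG5 quantity: two 121 g packs = 242 g.
That is within the Group DG5 ocean vessel limit of 250 g.
Group DG4 quantity: 2425 kg.
2425 kg ≤ 2500 kg (ocean vessel limit, Group DG4) — within limit.
Every hazard group is within its ocean vessel limit and no segregation rule is violated.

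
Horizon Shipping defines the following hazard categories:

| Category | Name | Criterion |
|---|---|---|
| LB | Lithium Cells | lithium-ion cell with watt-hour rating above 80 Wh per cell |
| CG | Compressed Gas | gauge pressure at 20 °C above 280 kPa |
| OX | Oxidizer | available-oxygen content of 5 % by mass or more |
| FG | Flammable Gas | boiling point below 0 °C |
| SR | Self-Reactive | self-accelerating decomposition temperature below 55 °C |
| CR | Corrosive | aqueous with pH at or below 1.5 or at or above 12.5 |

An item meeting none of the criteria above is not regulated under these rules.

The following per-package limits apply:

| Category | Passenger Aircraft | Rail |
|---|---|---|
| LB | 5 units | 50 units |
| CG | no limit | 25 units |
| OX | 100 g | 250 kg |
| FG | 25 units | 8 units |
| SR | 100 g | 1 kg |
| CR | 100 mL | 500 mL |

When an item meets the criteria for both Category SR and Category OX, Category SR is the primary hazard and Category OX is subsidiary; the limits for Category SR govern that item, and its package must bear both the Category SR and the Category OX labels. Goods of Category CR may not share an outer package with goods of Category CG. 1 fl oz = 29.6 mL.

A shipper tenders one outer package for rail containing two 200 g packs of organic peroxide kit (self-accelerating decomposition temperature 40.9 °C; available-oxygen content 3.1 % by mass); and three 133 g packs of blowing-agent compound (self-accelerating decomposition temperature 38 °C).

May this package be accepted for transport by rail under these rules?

Organic peroxide kit: self-accelerating decomposition temperature 40.9 °C < 55 °C → Category SR (Self-Reactive).
With self-accelerating decomposition temperature 38 °C (< 55 °C), the blowing-agent compound falls in Category SR.
Total Category SR: (two 200 g packs = 400 g) + (three 133 g packs = 399 g) = 799 g.
That is within the Category SR rail limit of 1 kg.

Yes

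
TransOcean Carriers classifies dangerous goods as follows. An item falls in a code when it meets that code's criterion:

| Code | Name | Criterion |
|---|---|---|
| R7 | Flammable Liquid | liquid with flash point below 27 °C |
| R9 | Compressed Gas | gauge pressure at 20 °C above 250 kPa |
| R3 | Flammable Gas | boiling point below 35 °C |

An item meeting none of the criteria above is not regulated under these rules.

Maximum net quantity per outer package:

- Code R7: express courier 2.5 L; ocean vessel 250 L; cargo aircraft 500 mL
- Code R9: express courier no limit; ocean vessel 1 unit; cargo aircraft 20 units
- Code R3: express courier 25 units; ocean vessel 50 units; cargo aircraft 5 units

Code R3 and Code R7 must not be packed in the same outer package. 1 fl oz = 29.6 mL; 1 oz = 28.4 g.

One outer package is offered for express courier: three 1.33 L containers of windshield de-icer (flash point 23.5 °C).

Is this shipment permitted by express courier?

The windshield de-icer has flash point 23.5 °C, which is < 27 °C, so it is Code R7 (Flammable Liquid).
Code R7 quantity: three 1.33 L containers = 3.99 L.
3.99 L exceeds the express courier limit of 2.5 L for Code R7.

No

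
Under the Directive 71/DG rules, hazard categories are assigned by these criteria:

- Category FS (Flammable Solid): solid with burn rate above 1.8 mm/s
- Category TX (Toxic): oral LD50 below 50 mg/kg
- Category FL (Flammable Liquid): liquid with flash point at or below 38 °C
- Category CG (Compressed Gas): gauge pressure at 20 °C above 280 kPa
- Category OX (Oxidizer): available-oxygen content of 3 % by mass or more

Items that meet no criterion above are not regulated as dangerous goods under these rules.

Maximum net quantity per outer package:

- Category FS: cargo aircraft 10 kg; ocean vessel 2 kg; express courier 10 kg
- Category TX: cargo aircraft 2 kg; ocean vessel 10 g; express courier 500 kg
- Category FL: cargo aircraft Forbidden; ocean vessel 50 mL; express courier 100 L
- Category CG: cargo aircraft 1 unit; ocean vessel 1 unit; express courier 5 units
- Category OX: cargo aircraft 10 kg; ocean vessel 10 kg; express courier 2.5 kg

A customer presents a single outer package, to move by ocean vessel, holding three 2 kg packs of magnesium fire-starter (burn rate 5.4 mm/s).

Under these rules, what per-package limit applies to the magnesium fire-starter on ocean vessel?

2 kg

Magnesium fire-starter: burn rate 5.4 mm/s > 1.8 mm/s → Category FS (Flammable Solid).
The ocean vessel limit for Category FS is 2 kg.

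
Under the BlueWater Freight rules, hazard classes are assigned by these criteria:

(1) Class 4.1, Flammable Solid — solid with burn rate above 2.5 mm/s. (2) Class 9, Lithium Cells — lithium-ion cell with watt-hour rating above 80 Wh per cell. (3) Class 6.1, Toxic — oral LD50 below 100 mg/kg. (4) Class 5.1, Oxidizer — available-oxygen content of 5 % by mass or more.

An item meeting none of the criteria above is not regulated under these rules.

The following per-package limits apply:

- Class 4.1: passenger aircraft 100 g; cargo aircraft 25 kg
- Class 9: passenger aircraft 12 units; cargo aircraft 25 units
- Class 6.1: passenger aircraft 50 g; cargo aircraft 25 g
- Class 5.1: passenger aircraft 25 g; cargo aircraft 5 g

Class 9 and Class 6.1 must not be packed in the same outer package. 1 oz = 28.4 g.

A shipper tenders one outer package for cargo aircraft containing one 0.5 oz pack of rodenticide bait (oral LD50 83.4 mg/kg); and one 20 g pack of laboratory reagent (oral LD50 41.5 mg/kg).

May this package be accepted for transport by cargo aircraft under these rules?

Oral LD50 83.4 mg/kg meets the Class 6.1 criterion (Toxic), so the rodenticide bait is Class 6.1.
With oral LD50 41.5 mg/kg (< 100 mg/kg), the laboratory reagent falls in Class 6.1.
Total Class 6.1: (one 0.5 oz pack = 14.2 g) + 20 g = 34.2 g.
34.2 g > 25 g (cargo aircraft limit, Class 6.1) — over the limit.

No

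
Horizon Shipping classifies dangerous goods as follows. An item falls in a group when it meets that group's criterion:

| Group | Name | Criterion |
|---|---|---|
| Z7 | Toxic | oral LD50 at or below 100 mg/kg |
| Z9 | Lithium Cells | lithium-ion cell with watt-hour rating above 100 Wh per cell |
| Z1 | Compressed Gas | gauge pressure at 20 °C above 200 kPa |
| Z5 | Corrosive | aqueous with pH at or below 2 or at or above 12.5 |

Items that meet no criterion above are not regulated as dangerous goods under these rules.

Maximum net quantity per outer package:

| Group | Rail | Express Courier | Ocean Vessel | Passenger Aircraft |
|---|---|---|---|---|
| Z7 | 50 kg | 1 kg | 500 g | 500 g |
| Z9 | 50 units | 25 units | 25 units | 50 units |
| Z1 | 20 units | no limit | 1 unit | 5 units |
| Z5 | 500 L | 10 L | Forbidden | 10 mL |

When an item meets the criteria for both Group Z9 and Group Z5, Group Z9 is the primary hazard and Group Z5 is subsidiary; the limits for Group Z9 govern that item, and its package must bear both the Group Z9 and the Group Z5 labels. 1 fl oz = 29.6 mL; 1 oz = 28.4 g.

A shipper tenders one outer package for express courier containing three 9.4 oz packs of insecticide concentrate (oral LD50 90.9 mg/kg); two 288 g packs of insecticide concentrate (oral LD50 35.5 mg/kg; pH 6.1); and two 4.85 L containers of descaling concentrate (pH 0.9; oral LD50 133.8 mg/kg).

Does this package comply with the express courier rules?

No

Oral LD50 90.9 mg/kg meets the Group Z7 criterion (Toxic), so the insecticide concentrate is Group Z7.
With oral LD50 35.5 mg/kg (≤ 100 mg/kg), the insecticide concentrate falls in Group Z7.
The descaling concentrate has pH 0.9, which is ≤ 2, so it is Group Z5 (Corrosive).
Group Z7 net quantity: (three 9.4 oz packs = 800.88 g) + (two 288 g packs = 576 g) = 1376.88 g.
1376.88 g > 1 kg (express courier limit, Group Z7) — over the limit.
Group Z5 quantity: two 4.85 L containers = 9.7 L.
9.7 L is within the express courier limit of 10 L for Group Z5.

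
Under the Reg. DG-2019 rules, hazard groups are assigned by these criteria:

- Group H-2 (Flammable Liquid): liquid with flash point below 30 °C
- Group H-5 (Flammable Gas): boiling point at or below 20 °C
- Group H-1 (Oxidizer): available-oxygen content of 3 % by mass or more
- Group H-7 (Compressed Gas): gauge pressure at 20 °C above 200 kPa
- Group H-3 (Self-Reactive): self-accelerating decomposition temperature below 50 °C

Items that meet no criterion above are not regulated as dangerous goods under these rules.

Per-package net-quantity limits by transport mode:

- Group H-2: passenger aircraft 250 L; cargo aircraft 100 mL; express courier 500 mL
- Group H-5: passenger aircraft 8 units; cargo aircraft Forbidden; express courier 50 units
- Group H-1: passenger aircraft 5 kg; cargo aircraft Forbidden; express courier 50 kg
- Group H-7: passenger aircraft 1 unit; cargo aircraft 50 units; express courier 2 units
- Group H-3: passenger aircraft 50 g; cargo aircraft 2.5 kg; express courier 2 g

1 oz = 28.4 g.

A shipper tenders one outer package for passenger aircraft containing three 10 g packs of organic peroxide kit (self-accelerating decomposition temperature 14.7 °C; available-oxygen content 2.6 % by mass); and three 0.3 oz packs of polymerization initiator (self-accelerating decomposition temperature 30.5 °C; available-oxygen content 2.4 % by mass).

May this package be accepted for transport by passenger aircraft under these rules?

No

Organic peroxide kit: self-accelerating decomposition temperature 14.7 °C < 50 °C → Group H-3 (Self-Reactive).
Self-accelerating decomposition temperature 30.5 °C meets the Group H-3 criterion (Self-Reactive), so the polymerization initiator is Group H-3.
Total Group H-3: (three 10 g packs = 30 g) + (three 0.3 oz packs = 25.56 g) = 55.56 g.
That exceeds the Group H-3 passenger aircraft limit of 50 g.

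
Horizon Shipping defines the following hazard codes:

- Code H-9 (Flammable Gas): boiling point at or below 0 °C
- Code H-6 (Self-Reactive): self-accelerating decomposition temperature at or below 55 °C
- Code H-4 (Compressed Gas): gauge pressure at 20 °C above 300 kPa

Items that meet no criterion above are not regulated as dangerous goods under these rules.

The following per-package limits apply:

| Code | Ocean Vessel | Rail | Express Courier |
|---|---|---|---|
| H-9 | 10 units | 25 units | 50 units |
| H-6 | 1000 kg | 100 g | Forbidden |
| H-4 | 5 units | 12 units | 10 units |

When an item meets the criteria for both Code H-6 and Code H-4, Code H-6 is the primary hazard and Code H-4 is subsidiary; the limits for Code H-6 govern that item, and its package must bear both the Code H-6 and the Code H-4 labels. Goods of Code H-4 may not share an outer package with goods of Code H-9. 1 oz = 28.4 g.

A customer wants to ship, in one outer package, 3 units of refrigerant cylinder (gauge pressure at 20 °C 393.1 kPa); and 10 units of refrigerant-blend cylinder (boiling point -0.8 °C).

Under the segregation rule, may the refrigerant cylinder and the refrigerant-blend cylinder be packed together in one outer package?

No

Gauge pressure at 20 °C 393.1 kPa meets the Code H-4 criterion (Compressed Gas), so the refrigerant cylinder is Code H-4.
Boiling point -0.8 °C meets the Code H-9 criterion (Flammable Gas), so the refrigerant-blend cylinder is Code H-9.
Code H-4 and Code H-9 may not share an outer package.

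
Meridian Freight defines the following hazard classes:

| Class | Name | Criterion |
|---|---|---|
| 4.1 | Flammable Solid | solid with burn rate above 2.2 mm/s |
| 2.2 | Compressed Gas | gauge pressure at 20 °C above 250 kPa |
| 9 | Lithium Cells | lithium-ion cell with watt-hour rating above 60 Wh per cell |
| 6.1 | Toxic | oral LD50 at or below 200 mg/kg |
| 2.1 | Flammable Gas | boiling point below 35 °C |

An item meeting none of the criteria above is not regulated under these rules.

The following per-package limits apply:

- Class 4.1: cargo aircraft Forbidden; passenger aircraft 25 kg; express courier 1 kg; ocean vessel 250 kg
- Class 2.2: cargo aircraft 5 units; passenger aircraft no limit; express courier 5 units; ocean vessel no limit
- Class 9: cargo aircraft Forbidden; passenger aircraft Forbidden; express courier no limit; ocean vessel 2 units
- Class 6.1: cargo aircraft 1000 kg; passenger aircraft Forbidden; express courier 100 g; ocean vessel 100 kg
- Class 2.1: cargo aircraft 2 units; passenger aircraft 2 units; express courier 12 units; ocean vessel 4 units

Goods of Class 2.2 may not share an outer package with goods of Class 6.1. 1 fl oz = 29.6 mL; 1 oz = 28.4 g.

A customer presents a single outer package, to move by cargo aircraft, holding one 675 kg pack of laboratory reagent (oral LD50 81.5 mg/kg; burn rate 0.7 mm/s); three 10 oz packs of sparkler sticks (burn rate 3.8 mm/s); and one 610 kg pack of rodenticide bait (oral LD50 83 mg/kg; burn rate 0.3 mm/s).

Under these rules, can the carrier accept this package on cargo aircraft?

With oral LD50 81.5 mg/kg (≤ 200 mg/kg), the laboratory reagent falls in Class 6.1.
With burn rate 3.8 mm/s (> 2.2 mm/s), the sparkler sticks fall in Class 4.1.
Rodenticide bait: oral LD50 83 mg/kg ≤ 200 mg/kg → Class 6.1 (Toxic).
Total Class 6.1: 675 kg + 610 kg = 1285 kg.
1285 kg exceeds the cargo aircraft limit of 1000 kg for Class 6.1.
Class 4.1 quantity: three 10 oz packs = 852 g.
Class 4.1 is Forbidden by cargo aircraft.
The segregation rule (Class 2.2 with Class 6.1) does not apply to Class 6.1 with Class 4.1.

No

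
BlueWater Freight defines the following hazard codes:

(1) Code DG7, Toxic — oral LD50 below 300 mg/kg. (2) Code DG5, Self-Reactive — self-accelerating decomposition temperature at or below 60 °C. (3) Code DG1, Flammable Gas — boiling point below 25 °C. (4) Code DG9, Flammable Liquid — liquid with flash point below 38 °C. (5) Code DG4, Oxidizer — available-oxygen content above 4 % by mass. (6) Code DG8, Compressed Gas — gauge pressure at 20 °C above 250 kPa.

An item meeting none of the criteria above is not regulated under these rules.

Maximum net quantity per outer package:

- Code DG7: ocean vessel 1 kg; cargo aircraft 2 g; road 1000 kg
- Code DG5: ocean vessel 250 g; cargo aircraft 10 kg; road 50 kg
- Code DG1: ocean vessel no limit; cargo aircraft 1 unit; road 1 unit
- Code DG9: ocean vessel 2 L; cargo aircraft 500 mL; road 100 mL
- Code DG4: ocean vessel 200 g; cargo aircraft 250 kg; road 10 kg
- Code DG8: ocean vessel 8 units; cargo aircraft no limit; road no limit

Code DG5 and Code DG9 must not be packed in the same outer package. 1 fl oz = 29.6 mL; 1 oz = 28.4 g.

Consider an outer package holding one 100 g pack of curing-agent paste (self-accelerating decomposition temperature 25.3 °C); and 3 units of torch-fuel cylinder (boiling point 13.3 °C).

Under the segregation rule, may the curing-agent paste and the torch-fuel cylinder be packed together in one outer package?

The curing-agent paste has self-accelerating decomposition temperature 25.3 °C, which is ≤ 60 °C, so it is Code DG5 (Self-Reactive).
Boiling point 13.3 °C meets the Code DG1 criterion (Flammable Gas), so the torch-fuel cylinder is Code DG1.
No segregation rule bars Code DG5 with Code DG1.

Yes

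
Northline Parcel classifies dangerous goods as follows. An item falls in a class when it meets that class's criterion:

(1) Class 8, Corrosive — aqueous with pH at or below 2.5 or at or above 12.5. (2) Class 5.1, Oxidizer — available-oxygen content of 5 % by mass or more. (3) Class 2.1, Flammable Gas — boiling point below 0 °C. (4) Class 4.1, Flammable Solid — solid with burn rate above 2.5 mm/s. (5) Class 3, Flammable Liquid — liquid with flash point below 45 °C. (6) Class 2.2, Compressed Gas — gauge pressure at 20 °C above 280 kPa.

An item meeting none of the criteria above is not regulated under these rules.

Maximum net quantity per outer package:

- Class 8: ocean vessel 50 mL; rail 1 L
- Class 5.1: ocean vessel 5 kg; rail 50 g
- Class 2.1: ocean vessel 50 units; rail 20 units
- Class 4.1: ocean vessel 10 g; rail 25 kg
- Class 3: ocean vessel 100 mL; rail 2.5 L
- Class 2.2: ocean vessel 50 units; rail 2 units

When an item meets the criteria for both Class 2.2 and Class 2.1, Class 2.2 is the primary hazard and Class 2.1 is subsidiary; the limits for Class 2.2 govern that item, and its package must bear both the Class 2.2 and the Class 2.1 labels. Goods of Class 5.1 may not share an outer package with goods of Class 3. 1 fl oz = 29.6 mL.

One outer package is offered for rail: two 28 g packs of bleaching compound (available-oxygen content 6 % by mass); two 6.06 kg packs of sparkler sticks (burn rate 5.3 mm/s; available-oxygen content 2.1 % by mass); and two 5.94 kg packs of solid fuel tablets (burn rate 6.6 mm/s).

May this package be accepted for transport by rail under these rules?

No

With available-oxygen content 6 % by mass (≥ 5 % by mass), the bleaching compound falls in Class 5.1.
Burn rate 5.3 mm/s meets the Class 4.1 criterion (Flammable Solid), so the sparkler sticks are Class 4.1.
With burn rate 6.6 mm/s (> 2.5 mm/s), the solid fuel tablets fall in Class 4.1.
Class 4.1 net quantity: (two 6.06 kg packs = 12.12 kg) + (two 5.94 kg packs = 11.88 kg) = 24 kg.
24 kg is within the rail limit of 25 kg for Class 4.1.
Class 5.1 quantity: two 28 g packs = 56 g.
That exceeds the Class 5.1 rail limit of 50 g.
The segregation rule (Class 5.1 with Class 3) does not apply to Class 4.1 with Class 5.1.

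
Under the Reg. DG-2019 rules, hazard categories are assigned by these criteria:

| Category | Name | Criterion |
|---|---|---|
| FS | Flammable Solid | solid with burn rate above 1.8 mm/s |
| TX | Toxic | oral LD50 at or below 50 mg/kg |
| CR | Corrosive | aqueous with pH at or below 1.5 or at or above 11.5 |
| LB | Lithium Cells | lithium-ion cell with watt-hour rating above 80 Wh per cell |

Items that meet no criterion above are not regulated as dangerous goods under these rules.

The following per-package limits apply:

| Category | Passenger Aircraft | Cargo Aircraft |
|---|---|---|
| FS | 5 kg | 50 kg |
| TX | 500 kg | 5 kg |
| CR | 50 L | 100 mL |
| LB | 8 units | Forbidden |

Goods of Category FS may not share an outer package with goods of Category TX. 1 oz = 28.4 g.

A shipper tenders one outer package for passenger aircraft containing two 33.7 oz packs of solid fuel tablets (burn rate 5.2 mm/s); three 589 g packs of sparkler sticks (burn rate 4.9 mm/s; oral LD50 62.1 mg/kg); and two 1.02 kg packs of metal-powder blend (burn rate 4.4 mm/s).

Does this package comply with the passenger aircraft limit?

The solid fuel tablets have burn rate 5.2 mm/s, which is > 1.8 mm/s, so they are Category FS (Flammable Solid).
Sparkler sticks: burn rate 4.9 mm/s > 1.8 mm/s → Category FS (Flammable Solid).
With burn rate 4.4 mm/s (> 1.8 mm/s), the metal-powder blend falls in Category FS.
Category FS net quantity: (two 33.7 oz packs = 1914.16 g) + (three 589 g packs = 1.767 kg) + (two 1.02 kg packs = 2.04 kg) = 5721.16 g.
5721.16 g exceeds the passenger aircraft limit of 5 kg for Category FS.

No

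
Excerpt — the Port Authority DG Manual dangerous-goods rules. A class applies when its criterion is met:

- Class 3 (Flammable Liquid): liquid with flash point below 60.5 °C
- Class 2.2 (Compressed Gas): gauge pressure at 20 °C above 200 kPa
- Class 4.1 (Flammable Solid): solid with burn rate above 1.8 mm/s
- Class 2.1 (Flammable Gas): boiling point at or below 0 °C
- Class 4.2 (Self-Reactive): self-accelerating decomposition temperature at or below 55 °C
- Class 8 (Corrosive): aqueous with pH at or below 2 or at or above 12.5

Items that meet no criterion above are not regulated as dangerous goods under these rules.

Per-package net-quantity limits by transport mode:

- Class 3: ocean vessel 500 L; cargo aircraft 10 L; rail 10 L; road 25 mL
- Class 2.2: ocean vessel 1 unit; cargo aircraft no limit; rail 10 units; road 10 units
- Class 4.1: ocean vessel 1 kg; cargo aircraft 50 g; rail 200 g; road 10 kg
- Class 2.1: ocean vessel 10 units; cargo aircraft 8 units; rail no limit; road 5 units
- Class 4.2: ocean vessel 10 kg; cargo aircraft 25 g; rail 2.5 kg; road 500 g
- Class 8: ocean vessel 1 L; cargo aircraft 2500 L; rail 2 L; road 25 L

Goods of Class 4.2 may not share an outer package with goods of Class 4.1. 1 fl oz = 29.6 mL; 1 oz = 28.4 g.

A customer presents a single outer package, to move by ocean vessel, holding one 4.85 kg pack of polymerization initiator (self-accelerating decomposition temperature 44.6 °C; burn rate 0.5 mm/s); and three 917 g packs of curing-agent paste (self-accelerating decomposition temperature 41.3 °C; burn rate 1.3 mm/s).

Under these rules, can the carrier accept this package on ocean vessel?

Yes

Self-accelerating decomposition temperature 44.6 °C meets the Class 4.2 criterion (Self-Reactive), so the polymerization initiator is Class 4.2.
Self-accelerating decomposition temperature 41.3 °C meets the Class 4.2 criterion (Self-Reactive), so the curing-agent paste is Class 4.2.
Total Class 4.2: 4.85 kg + (three 917 g packs = 2.751 kg) = 7.601 kg.
That is within the Class 4.2 ocean vessel limit of 10 kg.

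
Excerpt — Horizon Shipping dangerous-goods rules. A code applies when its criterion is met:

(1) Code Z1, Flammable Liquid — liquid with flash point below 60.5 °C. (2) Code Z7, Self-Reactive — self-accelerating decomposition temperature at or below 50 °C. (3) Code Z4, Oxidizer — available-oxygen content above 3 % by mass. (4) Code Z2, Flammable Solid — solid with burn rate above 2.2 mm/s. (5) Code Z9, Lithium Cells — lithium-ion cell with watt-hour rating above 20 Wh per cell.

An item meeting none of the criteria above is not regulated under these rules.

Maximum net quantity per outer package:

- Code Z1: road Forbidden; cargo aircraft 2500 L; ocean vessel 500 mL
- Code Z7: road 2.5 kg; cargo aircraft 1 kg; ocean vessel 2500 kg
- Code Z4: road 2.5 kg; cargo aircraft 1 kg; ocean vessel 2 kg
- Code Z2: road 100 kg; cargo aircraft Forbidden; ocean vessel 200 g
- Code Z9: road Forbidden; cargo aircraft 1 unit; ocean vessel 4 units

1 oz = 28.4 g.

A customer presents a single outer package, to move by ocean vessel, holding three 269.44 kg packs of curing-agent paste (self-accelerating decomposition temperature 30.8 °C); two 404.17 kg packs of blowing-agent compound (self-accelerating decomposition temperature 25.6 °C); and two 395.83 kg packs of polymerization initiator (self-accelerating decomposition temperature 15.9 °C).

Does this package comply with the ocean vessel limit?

Yes

With self-accelerating decomposition temperature 30.8 °C (≤ 50 °C), the curing-agent paste falls in Code Z7.
Self-accelerating decomposition temperature 25.6 °C meets the Code Z7 criterion (Self-Reactive), so the blowing-agent compound is Code Z7.
With self-accelerating decomposition temperature 15.9 °C (≤ 50 °C), the polymerization initiator falls in Code Z7.
Total Code Z7: (three 269.44 kg packs = 808.32 kg) + (two 404.17 kg packs = 808.34 kg) + (two 395.83 kg packs = 791.66 kg) = 2408.32 kg.
2408.32 kg is within the ocean vessel limit of 2500 kg for Code Z7.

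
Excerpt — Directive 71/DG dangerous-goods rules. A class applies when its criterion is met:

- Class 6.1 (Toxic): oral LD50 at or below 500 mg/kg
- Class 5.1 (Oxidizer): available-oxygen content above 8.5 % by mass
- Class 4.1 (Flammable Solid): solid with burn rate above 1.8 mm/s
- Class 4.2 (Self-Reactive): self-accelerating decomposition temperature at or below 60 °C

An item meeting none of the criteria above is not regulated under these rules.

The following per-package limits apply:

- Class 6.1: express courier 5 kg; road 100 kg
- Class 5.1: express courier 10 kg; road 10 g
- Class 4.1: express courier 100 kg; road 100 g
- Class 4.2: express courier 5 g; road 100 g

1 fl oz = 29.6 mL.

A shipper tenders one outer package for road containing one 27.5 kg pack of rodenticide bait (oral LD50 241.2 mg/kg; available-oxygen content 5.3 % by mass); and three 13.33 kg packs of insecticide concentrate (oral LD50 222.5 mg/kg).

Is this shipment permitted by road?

Yes

The rodenticide bait has oral LD50 241.2 mg/kg, which is ≤ 500 mg/kg, so it is Class 6.1 (Toxic).
The insecticide concentrate has oral LD50 222.5 mg/kg, which is ≤ 500 mg/kg, so it is Class 6.1 (Toxic).
Class 6.1 net quantity: 27.5 kg + (three 13.33 kg packs = 39.99 kg) = 67.49 kg.
67.49 kg is within the road limit of 100 kg for Class 6.1.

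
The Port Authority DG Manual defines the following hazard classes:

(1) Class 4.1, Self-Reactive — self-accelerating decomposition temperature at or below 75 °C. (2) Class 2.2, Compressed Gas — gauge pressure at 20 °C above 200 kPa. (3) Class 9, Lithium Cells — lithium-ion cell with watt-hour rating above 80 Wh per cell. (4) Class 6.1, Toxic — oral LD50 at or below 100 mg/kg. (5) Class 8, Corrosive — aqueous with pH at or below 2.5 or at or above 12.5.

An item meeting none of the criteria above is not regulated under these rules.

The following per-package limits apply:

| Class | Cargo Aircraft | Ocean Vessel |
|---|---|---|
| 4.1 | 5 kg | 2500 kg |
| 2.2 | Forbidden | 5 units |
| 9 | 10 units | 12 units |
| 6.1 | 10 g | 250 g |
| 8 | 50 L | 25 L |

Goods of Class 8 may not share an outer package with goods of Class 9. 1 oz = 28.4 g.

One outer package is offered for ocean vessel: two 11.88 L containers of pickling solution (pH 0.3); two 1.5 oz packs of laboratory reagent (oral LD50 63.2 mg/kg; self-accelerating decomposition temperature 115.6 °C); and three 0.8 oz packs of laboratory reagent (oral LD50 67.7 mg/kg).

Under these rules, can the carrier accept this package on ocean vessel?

Yes

pH 0.3 meets the Class 8 criterion (Corrosive), so the pickling solution is Class 8.
Laboratory reagent: oral LD50 63.2 mg/kg ≤ 100 mg/kg → Class 6.1 (Toxic).
With oral LD50 67.7 mg/kg (≤ 100 mg/kg), the laboratory reagent falls in Class 6.1.
Class 6.1 net quantity: (two 1.5 oz packs = 85.2 g) + (three 0.8 oz packs = 68.16 g) = 153.36 g.
That is within the Class 6.1 ocean vessel limit of 250 g.
Class 8 quantity: two 11.88 L containers = 23.76 L.
That is within the Class 8 ocean vessel limit of 25 L.
The segregation rule (Class 8 with Class 9) does not apply to Class 6.1 with Class 8.
Every hazard class is within its ocean vessel limit and no segregation rule is violated.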